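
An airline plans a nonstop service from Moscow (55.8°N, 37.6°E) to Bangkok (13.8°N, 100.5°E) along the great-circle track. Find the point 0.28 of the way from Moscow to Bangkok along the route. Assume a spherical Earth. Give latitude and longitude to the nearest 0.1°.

≈ 48.0°N, 63.8°E

Convert each endpoint to a unit vector on the sphere (x = cos φ cos λ, y = cos φ sin λ, z = sin φ).
The central angle between the endpoints is δ = arccos(p₁·p₂) ≈ 1.109 rad (63.5°).
Interpolate at f = 0.28 with slerp weights a = sin((1−f)δ)/sin δ ≈ 0.800, b = sin(fδ)/sin δ ≈ 0.341.
p = a·p₁ + b·p₂ ≈ (0.296, 0.600, 0.743); φ = arcsin(p_z) ≈ 48.00°, λ = atan2(p_y, p_x) ≈ 63.76°.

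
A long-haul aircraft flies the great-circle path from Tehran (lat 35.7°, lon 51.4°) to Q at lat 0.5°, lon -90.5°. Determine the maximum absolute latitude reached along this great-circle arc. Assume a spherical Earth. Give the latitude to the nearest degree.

≈ 50°

The great circle lies in the plane with unit normal n̂ = (p₁ × p₂)/|p₁ × p₂|.
Here n̂_z ≈ -0.648; the vertex latitude is φ_max = arccos|n̂_z| ≈ 49.6°.
Check via Clairaut: cos φ_max = |cos φ₁| · sin C = cos(35.7°)·sin(52.9°) ≈ 0.648, again giving ≈ 49.6°.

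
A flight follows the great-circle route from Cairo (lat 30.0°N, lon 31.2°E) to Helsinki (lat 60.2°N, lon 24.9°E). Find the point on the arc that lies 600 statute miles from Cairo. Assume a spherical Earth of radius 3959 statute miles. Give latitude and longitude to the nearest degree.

≈ lat 39°N, lon 30°E

Convert each endpoint to a unit vector on the sphere (x = cos φ cos λ, y = cos φ sin λ, z = sin φ).
The central angle between the endpoints is δ = arccos(p₁·p₂) ≈ 0.532 rad (30.5°). The total great-circle distance is δ·R ≈ 0.532 × 3959 ≈ 2107 mi, so the target fraction is f = 600/2107 ≈ 0.285.
Interpolate at f ≈ 0.285 with slerp weights a = sin((1−f)δ)/sin δ ≈ 0.732, b = sin(fδ)/sin δ ≈ 0.298.
p = a·p₁ + b·p₂ ≈ (0.676, 0.391, 0.624); φ = arcsin(p_z) ≈ 38.63°, λ = atan2(p_y, p_x) ≈ 30.01°.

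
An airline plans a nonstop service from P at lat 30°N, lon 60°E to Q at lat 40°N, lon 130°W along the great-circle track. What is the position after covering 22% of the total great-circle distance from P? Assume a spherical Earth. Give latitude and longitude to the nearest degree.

Convert each endpoint to a unit vector on the sphere (x = cos φ cos λ, y = cos φ sin λ, z = sin φ).
The central angle between the endpoints is δ = arccos(p₁·p₂) ≈ 1.909 rad (109.4°).
Interpolate at f = 0.22 with slerp weights a = sin((1−f)δ)/sin δ ≈ 1.057, b = sin(fδ)/sin δ ≈ 0.432.
p = a·p₁ + b·p₂ ≈ (0.245, 0.539, 0.806); φ = arcsin(p_z) ≈ 53.72°, λ = atan2(p_y, p_x) ≈ 65.58°.

≈ lat 54°N, lon 66°E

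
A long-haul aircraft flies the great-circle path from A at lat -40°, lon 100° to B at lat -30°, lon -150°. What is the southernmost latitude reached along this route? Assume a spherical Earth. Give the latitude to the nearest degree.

≈ -51°

The great circle lies in the plane with unit normal n̂ = (p₁ × p₂)/|p₁ × p₂|.
Here n̂_z ≈ +0.626; the vertex latitude is φ_max = arccos|n̂_z| ≈ 51.2°.
Check via Clairaut: cos φ_max = |cos φ₁| · sin C = cos(40.0°)·sin(125.2°) ≈ 0.626, again giving ≈ 51.2°.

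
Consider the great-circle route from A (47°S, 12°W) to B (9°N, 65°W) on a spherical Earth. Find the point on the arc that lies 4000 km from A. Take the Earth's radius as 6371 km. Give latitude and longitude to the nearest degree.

≈ (21°S, 43°W)

Write both endpoints as unit vectors p₁, p₂ with components (cos φ cos λ, cos φ sin λ, sin φ).
The central angle between the endpoints is δ = arccos(p₁·p₂) ≈ 1.276 rad (73.1°). The total great-circle distance is δ·R ≈ 1.276 × 6371 ≈ 8127 km, so the target fraction is f = 4000/8127 ≈ 0.492.
Interpolate at f ≈ 0.492 with slerp weights a = sin((1−f)δ)/sin δ ≈ 0.631, b = sin(fδ)/sin δ ≈ 0.614.
p = a·p₁ + b·p₂ ≈ (0.677, -0.639, -0.365); φ = arcsin(p_z) ≈ -21.42°, λ = atan2(p_y, p_x) ≈ -43.35°.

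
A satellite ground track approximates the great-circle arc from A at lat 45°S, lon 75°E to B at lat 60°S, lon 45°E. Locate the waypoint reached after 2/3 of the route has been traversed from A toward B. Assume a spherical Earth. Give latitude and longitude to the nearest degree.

≈ lat 56°S, lon 57°E

Convert each endpoint to a unit vector on the sphere (x = cos φ cos λ, y = cos φ sin λ, z = sin φ).
The central angle between the endpoints is δ = arccos(p₁·p₂) ≈ 0.406 rad (23.3°).
Interpolate at f = 2/3 with slerp weights a = sin((1−f)δ)/sin δ ≈ 0.342, b = sin(fδ)/sin δ ≈ 0.677.
p = a·p₁ + b·p₂ ≈ (0.302, 0.473, -0.828); φ = arcsin(p_z) ≈ -55.88°, λ = atan2(p_y, p_x) ≈ 57.44°.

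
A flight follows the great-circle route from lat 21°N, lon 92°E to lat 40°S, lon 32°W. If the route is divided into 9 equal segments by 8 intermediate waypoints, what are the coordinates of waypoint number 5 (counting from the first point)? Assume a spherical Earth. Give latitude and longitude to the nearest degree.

≈ lat 23°S, lon 34°E

Write both endpoints as unit vectors p₁, p₂ with components (cos φ cos λ, cos φ sin λ, sin φ).
The central angle between the endpoints is δ = arccos(p₁·p₂) ≈ 2.253 rad (129.1°).
Interpolate at f = 5/9 with slerp weights a = sin((1−f)δ)/sin δ ≈ 1.085, b = sin(fδ)/sin δ ≈ 1.223.
p = a·p₁ + b·p₂ ≈ (0.759, 0.516, -0.397); φ = arcsin(p_z) ≈ -23.41°, λ = atan2(p_y, p_x) ≈ 34.18°.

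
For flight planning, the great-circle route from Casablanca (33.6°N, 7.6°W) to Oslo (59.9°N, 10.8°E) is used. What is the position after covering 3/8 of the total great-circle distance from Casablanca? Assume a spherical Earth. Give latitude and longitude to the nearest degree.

≈ (44°N, 3°W)

Write both endpoints as unit vectors p₁, p₂ with components (cos φ cos λ, cos φ sin λ, sin φ).
The central angle between the endpoints is δ = arccos(p₁·p₂) ≈ 0.505 rad (28.9°).
Interpolate at f = 3/8 with slerp weights a = sin((1−f)δ)/sin δ ≈ 0.642, b = sin(fδ)/sin δ ≈ 0.389.
p = a·p₁ + b·p₂ ≈ (0.721, -0.034, 0.692); φ = arcsin(p_z) ≈ 43.76°, λ = atan2(p_y, p_x) ≈ -2.71°.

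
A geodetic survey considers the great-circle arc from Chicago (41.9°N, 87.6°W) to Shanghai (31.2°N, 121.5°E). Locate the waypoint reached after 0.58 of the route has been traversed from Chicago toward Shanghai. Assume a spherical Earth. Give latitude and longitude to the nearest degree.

≈ 67°N, 162°E

Write both endpoints as unit vectors p₁, p₂ with components (cos φ cos λ, cos φ sin λ, sin φ).
The central angle between the endpoints is δ = arccos(p₁·p₂) ≈ 1.783 rad (102.1°).
Interpolate at f = 0.58 with slerp weights a = sin((1−f)δ)/sin δ ≈ 0.696, b = sin(fδ)/sin δ ≈ 0.879.
p = a·p₁ + b·p₂ ≈ (-0.371, 0.123, 0.920); φ = arcsin(p_z) ≈ 66.98°, λ = atan2(p_y, p_x) ≈ 161.63°.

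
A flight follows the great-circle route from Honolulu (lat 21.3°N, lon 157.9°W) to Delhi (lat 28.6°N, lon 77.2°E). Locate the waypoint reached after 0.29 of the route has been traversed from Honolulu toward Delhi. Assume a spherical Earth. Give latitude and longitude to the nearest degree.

≈ lat 39°N, lon 172°E

Convert each endpoint to a unit vector on the sphere (x = cos φ cos λ, y = cos φ sin λ, z = sin φ).
The central angle between the endpoints is δ = arccos(p₁·p₂) ≈ 1.869 rad (107.1°).
Interpolate at f = 0.29 with slerp weights a = sin((1−f)δ)/sin δ ≈ 1.015, b = sin(fδ)/sin δ ≈ 0.540.
p = a·p₁ + b·p₂ ≈ (-0.772, 0.106, 0.627); φ = arcsin(p_z) ≈ 38.85°, λ = atan2(p_y, p_x) ≈ 172.16°.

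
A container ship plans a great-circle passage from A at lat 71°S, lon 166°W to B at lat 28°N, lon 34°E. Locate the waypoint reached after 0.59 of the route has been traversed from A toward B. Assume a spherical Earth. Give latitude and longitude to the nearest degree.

Write both endpoints as unit vectors p₁, p₂ with components (cos φ cos λ, cos φ sin λ, sin φ).
The central angle between the endpoints is δ = arccos(p₁·p₂) ≈ 2.366 rad (135.6°).
Interpolate at f = 0.59 with slerp weights a = sin((1−f)δ)/sin δ ≈ 1.178, b = sin(fδ)/sin δ ≈ 1.407.
p = a·p₁ + b·p₂ ≈ (0.657, 0.602, -0.454); φ = arcsin(p_z) ≈ -26.98°, λ = atan2(p_y, p_x) ≈ 42.47°.

≈ lat 27°S, lon 42°E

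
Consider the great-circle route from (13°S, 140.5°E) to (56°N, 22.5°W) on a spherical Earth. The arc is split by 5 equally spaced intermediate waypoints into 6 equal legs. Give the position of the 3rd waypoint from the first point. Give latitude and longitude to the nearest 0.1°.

≈ (52.2°N, 120.1°E)

From cos δ = sin φ₁ sin φ₂ + cos φ₁ cos φ₂ cos Δλ, the central angle is δ ≈ 2.357 rad (135.0°).
Interpolate at f = 3/6 with slerp weights a = sin((1−f)δ)/sin δ ≈ 1.308, b = sin(fδ)/sin δ ≈ 1.308.
p = a·p₁ + b·p₂ ≈ (-0.308, 0.531, 0.790); φ = arcsin(p_z) ≈ 52.17°, λ = atan2(p_y, p_x) ≈ 120.10°.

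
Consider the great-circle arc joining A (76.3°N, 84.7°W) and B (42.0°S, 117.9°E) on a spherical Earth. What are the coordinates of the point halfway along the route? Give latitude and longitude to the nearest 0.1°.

≈ (29.6°N, 127.7°E)

Write both endpoints as unit vectors p₁, p₂ with components (cos φ cos λ, cos φ sin λ, sin φ).
The central angle between the endpoints is δ = arccos(p₁·p₂) ≈ 2.519 rad (144.3°).
Interpolate at f = 1/2 with slerp weights a = sin((1−f)δ)/sin δ ≈ 1.633, b = sin(fδ)/sin δ ≈ 1.633.
p = a·p₁ + b·p₂ ≈ (-0.532, 0.688, 0.494); φ = arcsin(p_z) ≈ 29.60°, λ = atan2(p_y, p_x) ≈ 127.74°.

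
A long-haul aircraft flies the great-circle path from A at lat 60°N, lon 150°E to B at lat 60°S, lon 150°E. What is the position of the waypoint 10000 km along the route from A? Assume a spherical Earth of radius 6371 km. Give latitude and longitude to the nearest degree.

Write both endpoints as unit vectors p₁, p₂ with components (cos φ cos λ, cos φ sin λ, sin φ).
The central angle between the endpoints is δ = arccos(p₁·p₂) ≈ 2.094 rad (120.0°). The total great-circle distance is δ·R ≈ 2.094 × 6371 ≈ 13343 km, so the target fraction is f = 10000/13343 ≈ 0.749.
Interpolate at f ≈ 0.749 with slerp weights a = sin((1−f)δ)/sin δ ≈ 0.579, b = sin(fδ)/sin δ ≈ 1.155.
p = a·p₁ + b·p₂ ≈ (-0.751, 0.433, -0.499); φ = arcsin(p_z) ≈ -29.93°, λ = atan2(p_y, p_x) ≈ 150.00°.

≈ lat 30°S, lon 150°E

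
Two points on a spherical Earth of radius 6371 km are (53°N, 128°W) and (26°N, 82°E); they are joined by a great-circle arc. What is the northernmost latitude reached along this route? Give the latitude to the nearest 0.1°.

The great circle lies in the plane with unit normal n̂ = (p₁ × p₂)/|p₁ × p₂|.
Here n̂_z ≈ -0.272; the vertex latitude is φ_max = arccos|n̂_z| ≈ 74.2°.
Check via Clairaut: cos φ_max = |cos φ₁| · sin C = cos(53.0°)·sin(26.9°) ≈ 0.272, again giving ≈ 74.2°.

≈ 74.2°N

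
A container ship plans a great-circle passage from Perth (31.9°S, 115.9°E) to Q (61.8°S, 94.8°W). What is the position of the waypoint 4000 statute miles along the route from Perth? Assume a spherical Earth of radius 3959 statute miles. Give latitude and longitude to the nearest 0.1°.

≈ (78.1°S, 158.8°W)

Convert each endpoint to a unit vector on the sphere (x = cos φ cos λ, y = cos φ sin λ, z = sin φ).
The central angle between the endpoints is δ = arccos(p₁·p₂) ≈ 1.450 rad (83.1°). The total great-circle distance is δ·R ≈ 1.450 × 3959 ≈ 5740 mi, so the target fraction is f = 4000/5740 ≈ 0.697.
Interpolate at f ≈ 0.697 with slerp weights a = sin((1−f)δ)/sin δ ≈ 0.429, b = sin(fδ)/sin δ ≈ 0.853.
p = a·p₁ + b·p₂ ≈ (-0.193, -0.075, -0.978); φ = arcsin(p_z) ≈ -78.08°, λ = atan2(p_y, p_x) ≈ -158.85°.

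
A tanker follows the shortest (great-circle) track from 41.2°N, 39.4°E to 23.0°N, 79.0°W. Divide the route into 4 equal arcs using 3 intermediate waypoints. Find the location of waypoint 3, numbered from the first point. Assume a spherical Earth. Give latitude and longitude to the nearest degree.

Write both endpoints as unit vectors p₁, p₂ with components (cos φ cos λ, cos φ sin λ, sin φ).
The central angle between the endpoints is δ = arccos(p₁·p₂) ≈ 1.643 rad (94.1°).
Interpolate at f = 3/4 with slerp weights a = sin((1−f)δ)/sin δ ≈ 0.400, b = sin(fδ)/sin δ ≈ 0.946.
p = a·p₁ + b·p₂ ≈ (0.399, -0.663, 0.633); φ = arcsin(p_z) ≈ 39.29°, λ = atan2(p_y, p_x) ≈ -58.98°.

≈ 39°N, 59°W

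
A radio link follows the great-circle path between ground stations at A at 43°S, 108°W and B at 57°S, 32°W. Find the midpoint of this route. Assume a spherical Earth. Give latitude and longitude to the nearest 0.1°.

Convert each endpoint to a unit vector on the sphere (x = cos φ cos λ, y = cos φ sin λ, z = sin φ).
The central angle between the endpoints is δ = arccos(p₁·p₂) ≈ 0.839 rad (48.1°).
Interpolate at f = 1/2 with slerp weights a = sin((1−f)δ)/sin δ ≈ 0.547, b = sin(fδ)/sin δ ≈ 0.547.
p = a·p₁ + b·p₂ ≈ (0.129, -0.539, -0.832); φ = arcsin(p_z) ≈ -56.36°, λ = atan2(p_y, p_x) ≈ -76.52°.

≈ 56.4°S, 76.5°W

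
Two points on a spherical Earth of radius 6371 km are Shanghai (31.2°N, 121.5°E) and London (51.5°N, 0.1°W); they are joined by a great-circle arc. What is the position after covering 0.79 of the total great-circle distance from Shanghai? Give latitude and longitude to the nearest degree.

Write both endpoints as unit vectors p₁, p₂ with components (cos φ cos λ, cos φ sin λ, sin φ).
The central angle between the endpoints is δ = arccos(p₁·p₂) ≈ 1.444 rad (82.7°).
Interpolate at f = 0.79 with slerp weights a = sin((1−f)δ)/sin δ ≈ 0.301, b = sin(fδ)/sin δ ≈ 0.916.
p = a·p₁ + b·p₂ ≈ (0.436, 0.219, 0.873); φ = arcsin(p_z) ≈ 60.82°, λ = atan2(p_y, p_x) ≈ 26.63°.

≈ 61°N, 27°E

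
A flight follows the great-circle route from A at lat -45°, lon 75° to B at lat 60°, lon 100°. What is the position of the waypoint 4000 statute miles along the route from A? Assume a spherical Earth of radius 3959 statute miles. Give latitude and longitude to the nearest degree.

Write both endpoints as unit vectors p₁, p₂ with components (cos φ cos λ, cos φ sin λ, sin φ).
The central angle between the endpoints is δ = arccos(p₁·p₂) ≈ 1.867 rad (107.0°). The total great-circle distance is δ·R ≈ 1.867 × 3959 ≈ 7392 mi, so the target fraction is f = 4000/7392 ≈ 0.541.
Interpolate at f ≈ 0.541 with slerp weights a = sin((1−f)δ)/sin δ ≈ 0.790, b = sin(fδ)/sin δ ≈ 0.886.
p = a·p₁ + b·p₂ ≈ (0.068, 0.976, 0.208); φ = arcsin(p_z) ≈ 12.02°, λ = atan2(p_y, p_x) ≈ 86.03°.

≈ lat 12°, lon 86°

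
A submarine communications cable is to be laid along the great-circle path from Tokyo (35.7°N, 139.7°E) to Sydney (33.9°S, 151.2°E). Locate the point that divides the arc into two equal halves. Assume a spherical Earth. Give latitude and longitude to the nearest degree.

From cos δ = sin φ₁ sin φ₂ + cos φ₁ cos φ₂ cos Δλ, the central angle is δ ≈ 1.229 rad (70.4°).
Interpolate at f = 1/2 with slerp weights a = sin((1−f)δ)/sin δ ≈ 0.612, b = sin(fδ)/sin δ ≈ 0.612.
p = a·p₁ + b·p₂ ≈ (-0.824, 0.566, 0.016); φ = arcsin(p_z) ≈ 0.90°, λ = atan2(p_y, p_x) ≈ 145.51°.

≈ 1°N, 146°E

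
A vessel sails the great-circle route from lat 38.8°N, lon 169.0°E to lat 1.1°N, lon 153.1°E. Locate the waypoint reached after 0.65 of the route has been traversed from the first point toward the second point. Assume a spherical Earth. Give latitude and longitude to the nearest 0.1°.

≈ lat 14.4°N, lon 157.9°E

Convert each endpoint to a unit vector on the sphere (x = cos φ cos λ, y = cos φ sin λ, z = sin φ).
The central angle between the endpoints is δ = arccos(p₁·p₂) ≈ 0.705 rad (40.4°).
Interpolate at f = 0.65 with slerp weights a = sin((1−f)δ)/sin δ ≈ 0.377, b = sin(fδ)/sin δ ≈ 0.683.
p = a·p₁ + b·p₂ ≈ (-0.897, 0.365, 0.249); φ = arcsin(p_z) ≈ 14.44°, λ = atan2(p_y, p_x) ≈ 157.87°.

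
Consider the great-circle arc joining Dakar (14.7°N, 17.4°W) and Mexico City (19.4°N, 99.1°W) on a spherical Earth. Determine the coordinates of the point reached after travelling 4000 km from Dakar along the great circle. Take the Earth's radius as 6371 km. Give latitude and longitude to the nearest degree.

Write both endpoints as unit vectors p₁, p₂ with components (cos φ cos λ, cos φ sin λ, sin φ).
The central angle between the endpoints is δ = arccos(p₁·p₂) ≈ 1.353 rad (77.5°). The total great-circle distance is δ·R ≈ 1.353 × 6371 ≈ 8621 km, so the target fraction is f = 4000/8621 ≈ 0.464.
Interpolate at f ≈ 0.464 with slerp weights a = sin((1−f)δ)/sin δ ≈ 0.679, b = sin(fδ)/sin δ ≈ 0.602.
p = a·p₁ + b·p₂ ≈ (0.537, -0.757, 0.372); φ = arcsin(p_z) ≈ 21.85°, λ = atan2(p_y, p_x) ≈ -54.63°.

≈ 22°N, 55°W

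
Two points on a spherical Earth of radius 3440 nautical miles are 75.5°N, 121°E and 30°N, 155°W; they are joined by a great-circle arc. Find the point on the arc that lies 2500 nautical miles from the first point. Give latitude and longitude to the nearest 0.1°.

Write both endpoints as unit vectors p₁, p₂ with components (cos φ cos λ, cos φ sin λ, sin φ).
The central angle between the endpoints is δ = arccos(p₁·p₂) ≈ 1.039 rad (59.6°). The total great-circle distance is δ·R ≈ 1.039 × 3440 ≈ 3576 nmi, so the target fraction is f = 2500/3576 ≈ 0.699.
Interpolate at f ≈ 0.699 with slerp weights a = sin((1−f)δ)/sin δ ≈ 0.357, b = sin(fδ)/sin δ ≈ 0.771.
p = a·p₁ + b·p₂ ≈ (-0.651, -0.206, 0.731); φ = arcsin(p_z) ≈ 46.95°, λ = atan2(p_y, p_x) ≈ -162.48°.

≈ 47.0°N, 162.5°W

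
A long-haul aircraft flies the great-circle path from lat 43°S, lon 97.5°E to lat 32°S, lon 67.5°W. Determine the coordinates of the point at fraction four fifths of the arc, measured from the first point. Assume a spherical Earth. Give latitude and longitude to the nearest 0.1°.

Convert each endpoint to a unit vector on the sphere (x = cos φ cos λ, y = cos φ sin λ, z = sin φ).
The central angle between the endpoints is δ = arccos(p₁·p₂) ≈ 1.811 rad (103.7°).
Interpolate at f = 4/5 with slerp weights a = sin((1−f)δ)/sin δ ≈ 0.365, b = sin(fδ)/sin δ ≈ 1.022.
p = a·p₁ + b·p₂ ≈ (0.297, -0.536, -0.790); φ = arcsin(p_z) ≈ -52.21°, λ = atan2(p_y, p_x) ≈ -61.03°.

≈ lat 52.2°S, lon 61.0°W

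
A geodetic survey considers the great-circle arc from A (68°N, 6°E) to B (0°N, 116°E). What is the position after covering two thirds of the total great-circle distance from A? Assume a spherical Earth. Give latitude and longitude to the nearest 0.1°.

≈ (30.1°N, 103.3°E)

From cos δ = sin φ₁ sin φ₂ + cos φ₁ cos φ₂ cos Δλ, the central angle is δ ≈ 1.699 rad (97.4°).
Interpolate at f = 2/3 with slerp weights a = sin((1−f)δ)/sin δ ≈ 0.541, b = sin(fδ)/sin δ ≈ 0.913.
p = a·p₁ + b·p₂ ≈ (-0.199, 0.842, 0.502); φ = arcsin(p_z) ≈ 30.11°, λ = atan2(p_y, p_x) ≈ 103.28°.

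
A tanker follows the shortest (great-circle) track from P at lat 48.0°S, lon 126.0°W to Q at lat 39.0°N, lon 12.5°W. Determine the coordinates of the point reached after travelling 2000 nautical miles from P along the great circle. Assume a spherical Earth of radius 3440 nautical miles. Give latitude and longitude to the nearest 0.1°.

≈ lat 31.7°S, lon 87.4°W

From cos δ = sin φ₁ sin φ₂ + cos φ₁ cos φ₂ cos Δλ, the central angle is δ ≈ 2.312 rad (132.5°). The total great-circle distance is δ·R ≈ 2.312 × 3440 ≈ 7953 nmi, so the target fraction is f = 2000/7953 ≈ 0.251.
Interpolate at f ≈ 0.251 with slerp weights a = sin((1−f)δ)/sin δ ≈ 1.338, b = sin(fδ)/sin δ ≈ 0.744.
p = a·p₁ + b·p₂ ≈ (0.038, -0.850, -0.526); φ = arcsin(p_z) ≈ -31.74°, λ = atan2(p_y, p_x) ≈ -87.41°.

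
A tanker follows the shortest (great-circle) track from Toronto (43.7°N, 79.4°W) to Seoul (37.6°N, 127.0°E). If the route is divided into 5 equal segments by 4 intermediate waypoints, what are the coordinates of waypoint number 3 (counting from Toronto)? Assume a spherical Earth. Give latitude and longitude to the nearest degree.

≈ 71°N, 164°E

Write both endpoints as unit vectors p₁, p₂ with components (cos φ cos λ, cos φ sin λ, sin φ).
The central angle between the endpoints is δ = arccos(p₁·p₂) ≈ 1.662 rad (95.3°).
Interpolate at f = 3/5 with slerp weights a = sin((1−f)δ)/sin δ ≈ 0.620, b = sin(fδ)/sin δ ≈ 0.844.
p = a·p₁ + b·p₂ ≈ (-0.320, 0.093, 0.943); φ = arcsin(p_z) ≈ 70.53°, λ = atan2(p_y, p_x) ≈ 163.71°.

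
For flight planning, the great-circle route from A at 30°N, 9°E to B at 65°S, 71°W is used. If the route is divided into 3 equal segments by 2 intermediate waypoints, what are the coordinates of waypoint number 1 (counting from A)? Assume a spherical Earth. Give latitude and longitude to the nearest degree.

Write both endpoints as unit vectors p₁, p₂ with components (cos φ cos λ, cos φ sin λ, sin φ).
The central angle between the endpoints is δ = arccos(p₁·p₂) ≈ 1.971 rad (112.9°).
Interpolate at f = 1/3 with slerp weights a = sin((1−f)δ)/sin δ ≈ 1.050, b = sin(fδ)/sin δ ≈ 0.663.
p = a·p₁ + b·p₂ ≈ (0.990, -0.123, -0.076); φ = arcsin(p_z) ≈ -4.35°, λ = atan2(p_y, p_x) ≈ -7.07°.

≈ 4°S, 7°W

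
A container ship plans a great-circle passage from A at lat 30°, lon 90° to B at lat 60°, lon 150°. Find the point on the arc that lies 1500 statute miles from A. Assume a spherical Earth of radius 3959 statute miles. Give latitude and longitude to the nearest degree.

From cos δ = sin φ₁ sin φ₂ + cos φ₁ cos φ₂ cos Δλ, the central angle is δ ≈ 0.864 rad (49.5°). The total great-circle distance is δ·R ≈ 0.864 × 3959 ≈ 3420 mi, so the target fraction is f = 1500/3420 ≈ 0.439.
Interpolate at f ≈ 0.439 with slerp weights a = sin((1−f)δ)/sin δ ≈ 0.613, b = sin(fδ)/sin δ ≈ 0.486.
p = a·p₁ + b·p₂ ≈ (-0.211, 0.653, 0.728); φ = arcsin(p_z) ≈ 46.71°, λ = atan2(p_y, p_x) ≈ 107.89°.

≈ lat 47°, lon 108°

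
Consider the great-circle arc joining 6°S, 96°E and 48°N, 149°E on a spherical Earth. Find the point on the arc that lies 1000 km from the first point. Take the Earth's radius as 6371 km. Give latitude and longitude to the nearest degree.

≈ 1°N, 101°E

Convert each endpoint to a unit vector on the sphere (x = cos φ cos λ, y = cos φ sin λ, z = sin φ).
The central angle between the endpoints is δ = arccos(p₁·p₂) ≈ 1.242 rad (71.2°). The total great-circle distance is δ·R ≈ 1.242 × 6371 ≈ 7913 km, so the target fraction is f = 1000/7913 ≈ 0.126.
Interpolate at f ≈ 0.126 with slerp weights a = sin((1−f)δ)/sin δ ≈ 0.934, b = sin(fδ)/sin δ ≈ 0.165.
p = a·p₁ + b·p₂ ≈ (-0.192, 0.981, 0.025); φ = arcsin(p_z) ≈ 1.44°, λ = atan2(p_y, p_x) ≈ 101.07°.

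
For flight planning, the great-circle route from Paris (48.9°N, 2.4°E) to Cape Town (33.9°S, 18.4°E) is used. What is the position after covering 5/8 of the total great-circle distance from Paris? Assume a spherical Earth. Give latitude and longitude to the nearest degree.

Write both endpoints as unit vectors p₁, p₂ with components (cos φ cos λ, cos φ sin λ, sin φ).
The central angle between the endpoints is δ = arccos(p₁·p₂) ≈ 1.466 rad (84.0°).
Interpolate at f = 5/8 with slerp weights a = sin((1−f)δ)/sin δ ≈ 0.525, b = sin(fδ)/sin δ ≈ 0.798.
p = a·p₁ + b·p₂ ≈ (0.973, 0.223, -0.049); φ = arcsin(p_z) ≈ -2.81°, λ = atan2(p_y, p_x) ≈ 12.93°.

≈ (3°S, 13°E)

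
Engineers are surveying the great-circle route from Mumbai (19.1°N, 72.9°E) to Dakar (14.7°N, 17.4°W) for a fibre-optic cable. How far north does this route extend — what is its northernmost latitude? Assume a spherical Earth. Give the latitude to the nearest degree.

≈ 24°N

The great circle lies in the plane with unit normal n̂ = (p₁ × p₂)/|p₁ × p₂|.
Here n̂_z ≈ -0.917; the vertex latitude is φ_max = arccos|n̂_z| ≈ 23.5°.
Check via Clairaut: cos φ_max = |cos φ₁| · sin C = cos(19.1°)·sin(76.0°) ≈ 0.917, again giving ≈ 23.5°.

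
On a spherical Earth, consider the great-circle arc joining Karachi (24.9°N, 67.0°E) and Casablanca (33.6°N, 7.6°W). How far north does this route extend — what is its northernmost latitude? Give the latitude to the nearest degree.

The great circle lies in the plane with unit normal n̂ = (p₁ × p₂)/|p₁ × p₂|.
Here n̂_z ≈ -0.808; the vertex latitude is φ_max = arccos|n̂_z| ≈ 36.1°.

≈ 36°N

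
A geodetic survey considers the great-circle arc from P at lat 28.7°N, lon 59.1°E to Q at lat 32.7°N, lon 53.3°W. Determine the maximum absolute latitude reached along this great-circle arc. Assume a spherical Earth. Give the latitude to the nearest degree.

≈ 47°N

The great circle lies in the plane with unit normal n̂ = (p₁ × p₂)/|p₁ × p₂|.
Here n̂_z ≈ -0.683; the vertex latitude is φ_max = arccos|n̂_z| ≈ 47.0°.
Check via Clairaut: cos φ_max = |cos φ₁| · sin C = cos(28.7°)·sin(51.1°) ≈ 0.683, again giving ≈ 47.0°.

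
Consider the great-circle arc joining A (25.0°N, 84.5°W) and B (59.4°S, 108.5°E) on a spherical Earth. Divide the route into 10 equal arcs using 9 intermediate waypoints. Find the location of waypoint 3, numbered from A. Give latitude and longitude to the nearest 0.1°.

≈ (17.6°S, 92.6°W)

From cos δ = sin φ₁ sin φ₂ + cos φ₁ cos φ₂ cos Δλ, the central angle is δ ≈ 2.521 rad (144.4°).
Interpolate at f = 3/10 with slerp weights a = sin((1−f)δ)/sin δ ≈ 1.687, b = sin(fδ)/sin δ ≈ 1.179.
p = a·p₁ + b·p₂ ≈ (-0.044, -0.952, -0.302); φ = arcsin(p_z) ≈ -17.59°, λ = atan2(p_y, p_x) ≈ -92.64°.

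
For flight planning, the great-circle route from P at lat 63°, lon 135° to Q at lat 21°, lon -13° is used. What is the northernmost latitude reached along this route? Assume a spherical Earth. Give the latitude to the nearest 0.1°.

The great circle lies in the plane with unit normal n̂ = (p₁ × p₂)/|p₁ × p₂|.
Here n̂_z ≈ -0.225; the vertex latitude is φ_max = arccos|n̂_z| ≈ 77.0°.

≈ 77.0°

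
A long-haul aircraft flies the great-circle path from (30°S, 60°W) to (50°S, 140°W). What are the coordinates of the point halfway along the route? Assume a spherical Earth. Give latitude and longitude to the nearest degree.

Convert each endpoint to a unit vector on the sphere (x = cos φ cos λ, y = cos φ sin λ, z = sin φ).
The central angle between the endpoints is δ = arccos(p₁·p₂) ≈ 1.070 rad (61.3°).
Interpolate at f = 1/2 with slerp weights a = sin((1−f)δ)/sin δ ≈ 0.581, b = sin(fδ)/sin δ ≈ 0.581.
p = a·p₁ + b·p₂ ≈ (-0.035, -0.676, -0.736); φ = arcsin(p_z) ≈ -47.39°, λ = atan2(p_y, p_x) ≈ -92.92°.

≈ (47°S, 93°W)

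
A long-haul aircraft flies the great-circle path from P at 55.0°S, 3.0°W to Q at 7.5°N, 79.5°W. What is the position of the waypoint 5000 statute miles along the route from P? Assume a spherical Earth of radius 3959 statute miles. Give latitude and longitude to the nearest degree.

≈ 6°S, 71°W

Convert each endpoint to a unit vector on the sphere (x = cos φ cos λ, y = cos φ sin λ, z = sin φ).
The central angle between the endpoints is δ = arccos(p₁·p₂) ≈ 1.545 rad (88.5°). The total great-circle distance is δ·R ≈ 1.545 × 3959 ≈ 6117 mi, so the target fraction is f = 5000/6117 ≈ 0.817.
Interpolate at f ≈ 0.817 with slerp weights a = sin((1−f)δ)/sin δ ≈ 0.278, b = sin(fδ)/sin δ ≈ 0.953.
p = a·p₁ + b·p₂ ≈ (0.332, -0.938, -0.104); φ = arcsin(p_z) ≈ -5.95°, λ = atan2(p_y, p_x) ≈ -70.52°.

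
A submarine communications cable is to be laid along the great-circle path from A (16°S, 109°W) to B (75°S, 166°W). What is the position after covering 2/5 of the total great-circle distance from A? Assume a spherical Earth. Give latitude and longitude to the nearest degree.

≈ (42°S, 117°W)

Convert each endpoint to a unit vector on the sphere (x = cos φ cos λ, y = cos φ sin λ, z = sin φ).
The central angle between the endpoints is δ = arccos(p₁·p₂) ≈ 1.157 rad (66.3°).
Interpolate at f = 2/5 with slerp weights a = sin((1−f)δ)/sin δ ≈ 0.699, b = sin(fδ)/sin δ ≈ 0.488.
p = a·p₁ + b·p₂ ≈ (-0.341, -0.666, -0.664); φ = arcsin(p_z) ≈ -41.58°, λ = atan2(p_y, p_x) ≈ -117.14°.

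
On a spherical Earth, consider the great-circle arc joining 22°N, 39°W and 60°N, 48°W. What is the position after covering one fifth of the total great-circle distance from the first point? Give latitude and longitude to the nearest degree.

≈ 30°N, 40°W

Convert each endpoint to a unit vector on the sphere (x = cos φ cos λ, y = cos φ sin λ, z = sin φ).
The central angle between the endpoints is δ = arccos(p₁·p₂) ≈ 0.672 rad (38.5°).
Interpolate at f = 1/5 with slerp weights a = sin((1−f)δ)/sin δ ≈ 0.823, b = sin(fδ)/sin δ ≈ 0.215.
p = a·p₁ + b·p₂ ≈ (0.665, -0.560, 0.495); φ = arcsin(p_z) ≈ 29.64°, λ = atan2(p_y, p_x) ≈ -40.11°.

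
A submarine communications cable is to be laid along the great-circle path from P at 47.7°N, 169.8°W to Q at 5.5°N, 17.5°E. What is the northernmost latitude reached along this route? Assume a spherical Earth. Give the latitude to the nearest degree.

≈ 84°N

The great circle lies in the plane with unit normal n̂ = (p₁ × p₂)/|p₁ × p₂|.
Here n̂_z ≈ -0.106; the vertex latitude is φ_max = arccos|n̂_z| ≈ 83.9°.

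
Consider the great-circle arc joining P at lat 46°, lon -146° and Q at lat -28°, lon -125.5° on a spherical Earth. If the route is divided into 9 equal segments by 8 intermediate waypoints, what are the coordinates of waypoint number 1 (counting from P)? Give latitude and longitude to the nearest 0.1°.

≈ lat 37.9°, lon -142.6°

Write both endpoints as unit vectors p₁, p₂ with components (cos φ cos λ, cos φ sin λ, sin φ).
The central angle between the endpoints is δ = arccos(p₁·p₂) ≈ 1.332 rad (76.3°).
Interpolate at f = 1/9 with slerp weights a = sin((1−f)δ)/sin δ ≈ 0.953, b = sin(fδ)/sin δ ≈ 0.152.
p = a·p₁ + b·p₂ ≈ (-0.627, -0.479, 0.614); φ = arcsin(p_z) ≈ 37.91°, λ = atan2(p_y, p_x) ≈ -142.59°.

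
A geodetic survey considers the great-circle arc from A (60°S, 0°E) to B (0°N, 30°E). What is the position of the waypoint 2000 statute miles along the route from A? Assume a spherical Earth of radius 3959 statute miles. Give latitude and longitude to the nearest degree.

≈ (34°S, 19°E)

The haversine formula gives a central angle δ ≈ 1.123 rad (64.3°) between the endpoints. The total great-circle distance is δ·R ≈ 1.123 × 3959 ≈ 4446 mi, so the target fraction is f = 2000/4446 ≈ 0.450.
Interpolate at f ≈ 0.450 with slerp weights a = sin((1−f)δ)/sin δ ≈ 0.643, b = sin(fδ)/sin δ ≈ 0.537.
p = a·p₁ + b·p₂ ≈ (0.786, 0.268, -0.557); φ = arcsin(p_z) ≈ -33.81°, λ = atan2(p_y, p_x) ≈ 18.85°.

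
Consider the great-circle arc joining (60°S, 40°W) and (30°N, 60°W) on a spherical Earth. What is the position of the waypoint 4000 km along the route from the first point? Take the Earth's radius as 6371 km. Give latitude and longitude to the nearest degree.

From cos δ = sin φ₁ sin φ₂ + cos φ₁ cos φ₂ cos Δλ, the central angle is δ ≈ 1.597 rad (91.5°). The total great-circle distance is δ·R ≈ 1.597 × 6371 ≈ 10174 km, so the target fraction is f = 4000/10174 ≈ 0.393.
Interpolate at f ≈ 0.393 with slerp weights a = sin((1−f)δ)/sin δ ≈ 0.825, b = sin(fδ)/sin δ ≈ 0.588.
p = a·p₁ + b·p₂ ≈ (0.570, -0.706, -0.420); φ = arcsin(p_z) ≈ -24.86°, λ = atan2(p_y, p_x) ≈ -51.06°.

≈ (25°S, 51°W)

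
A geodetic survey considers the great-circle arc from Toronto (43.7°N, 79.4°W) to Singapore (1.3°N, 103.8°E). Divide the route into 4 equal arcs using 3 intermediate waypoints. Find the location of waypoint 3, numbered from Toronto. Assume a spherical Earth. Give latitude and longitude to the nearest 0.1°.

≈ 35.0°N, 106.0°E

Write both endpoints as unit vectors p₁, p₂ with components (cos φ cos λ, cos φ sin λ, sin φ).
The central angle between the endpoints is δ = arccos(p₁·p₂) ≈ 2.355 rad (134.9°).
Interpolate at f = 3/4 with slerp weights a = sin((1−f)δ)/sin δ ≈ 0.784, b = sin(fδ)/sin δ ≈ 1.385.
p = a·p₁ + b·p₂ ≈ (-0.226, 0.788, 0.573); φ = arcsin(p_z) ≈ 34.96°, λ = atan2(p_y, p_x) ≈ 106.01°.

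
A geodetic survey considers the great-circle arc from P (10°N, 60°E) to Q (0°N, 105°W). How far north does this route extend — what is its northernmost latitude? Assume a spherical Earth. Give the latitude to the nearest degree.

≈ 34°N

The great circle lies in the plane with unit normal n̂ = (p₁ × p₂)/|p₁ × p₂|.
Here n̂_z ≈ -0.826; the vertex latitude is φ_max = arccos|n̂_z| ≈ 34.3°.
Check via Clairaut: cos φ_max = |cos φ₁| · sin C = cos(10.0°)·sin(57.1°) ≈ 0.826, again giving ≈ 34.3°.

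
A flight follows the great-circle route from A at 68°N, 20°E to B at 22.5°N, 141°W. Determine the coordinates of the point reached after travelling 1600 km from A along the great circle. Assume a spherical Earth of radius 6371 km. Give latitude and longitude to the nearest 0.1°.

Write both endpoints as unit vectors p₁, p₂ with components (cos φ cos λ, cos φ sin λ, sin φ).
The central angle between the endpoints is δ = arccos(p₁·p₂) ≈ 1.543 rad (88.4°). The total great-circle distance is δ·R ≈ 1.543 × 6371 ≈ 9832 km, so the target fraction is f = 1600/9832 ≈ 0.163.
Interpolate at f ≈ 0.163 with slerp weights a = sin((1−f)δ)/sin δ ≈ 0.962, b = sin(fδ)/sin δ ≈ 0.249.
p = a·p₁ + b·p₂ ≈ (0.160, -0.021, 0.987); φ = arcsin(p_z) ≈ 80.71°, λ = atan2(p_y, p_x) ≈ -7.59°.

≈ 80.7°N, 7.6°W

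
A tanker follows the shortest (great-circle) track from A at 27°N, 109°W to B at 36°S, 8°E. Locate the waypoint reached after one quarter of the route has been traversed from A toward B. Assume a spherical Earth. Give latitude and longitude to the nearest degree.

Write both endpoints as unit vectors p₁, p₂ with components (cos φ cos λ, cos φ sin λ, sin φ).
The central angle between the endpoints is δ = arccos(p₁·p₂) ≈ 2.207 rad (126.4°).
Interpolate at f = 1/4 with slerp weights a = sin((1−f)δ)/sin δ ≈ 1.239, b = sin(fδ)/sin δ ≈ 0.652.
p = a·p₁ + b·p₂ ≈ (0.163, -0.970, 0.179); φ = arcsin(p_z) ≈ 10.33°, λ = atan2(p_y, p_x) ≈ -80.48°.

≈ 10°N, 80°W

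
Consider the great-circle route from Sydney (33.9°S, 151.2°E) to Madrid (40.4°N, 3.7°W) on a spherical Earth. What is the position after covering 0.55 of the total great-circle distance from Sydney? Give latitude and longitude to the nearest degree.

The haversine formula gives a central angle δ ≈ 2.776 rad (159.0°) between the endpoints.
Interpolate at f = 0.55 with slerp weights a = sin((1−f)δ)/sin δ ≈ 2.653, b = sin(fδ)/sin δ ≈ 2.794.
p = a·p₁ + b·p₂ ≈ (0.193, 0.924, 0.331); φ = arcsin(p_z) ≈ 19.33°, λ = atan2(p_y, p_x) ≈ 78.17°.

≈ (19°N, 78°E)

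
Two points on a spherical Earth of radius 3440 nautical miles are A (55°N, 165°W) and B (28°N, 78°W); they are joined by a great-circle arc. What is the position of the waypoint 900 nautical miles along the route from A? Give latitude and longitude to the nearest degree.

Convert each endpoint to a unit vector on the sphere (x = cos φ cos λ, y = cos φ sin λ, z = sin φ).
The central angle between the endpoints is δ = arccos(p₁·p₂) ≈ 1.147 rad (65.7°). The total great-circle distance is δ·R ≈ 1.147 × 3440 ≈ 3946 nmi, so the target fraction is f = 900/3946 ≈ 0.228.
Interpolate at f ≈ 0.228 with slerp weights a = sin((1−f)δ)/sin δ ≈ 0.849, b = sin(fδ)/sin δ ≈ 0.284.
p = a·p₁ + b·p₂ ≈ (-0.418, -0.371, 0.829); φ = arcsin(p_z) ≈ 55.99°, λ = atan2(p_y, p_x) ≈ -138.43°.

≈ (56°N, 138°W)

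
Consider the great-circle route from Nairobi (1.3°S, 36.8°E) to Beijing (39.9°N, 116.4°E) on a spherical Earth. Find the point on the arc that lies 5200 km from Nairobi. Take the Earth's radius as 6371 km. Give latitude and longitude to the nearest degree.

Write both endpoints as unit vectors p₁, p₂ with components (cos φ cos λ, cos φ sin λ, sin φ).
The central angle between the endpoints is δ = arccos(p₁·p₂) ≈ 1.447 rad (82.9°). The total great-circle distance is δ·R ≈ 1.447 × 6371 ≈ 9216 km, so the target fraction is f = 5200/9216 ≈ 0.564.
Interpolate at f ≈ 0.564 with slerp weights a = sin((1−f)δ)/sin δ ≈ 0.594, b = sin(fδ)/sin δ ≈ 0.734.
p = a·p₁ + b·p₂ ≈ (0.225, 0.860, 0.457); φ = arcsin(p_z) ≈ 27.22°, λ = atan2(p_y, p_x) ≈ 75.34°.

≈ 27°N, 75°E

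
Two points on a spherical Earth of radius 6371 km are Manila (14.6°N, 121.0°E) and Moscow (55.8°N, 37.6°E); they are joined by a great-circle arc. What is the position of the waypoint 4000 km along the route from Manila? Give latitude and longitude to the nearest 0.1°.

Convert each endpoint to a unit vector on the sphere (x = cos φ cos λ, y = cos φ sin λ, z = sin φ).
The central angle between the endpoints is δ = arccos(p₁·p₂) ≈ 1.296 rad (74.3°). The total great-circle distance is δ·R ≈ 1.296 × 6371 ≈ 8259 km, so the target fraction is f = 4000/8259 ≈ 0.484.
Interpolate at f ≈ 0.484 with slerp weights a = sin((1−f)δ)/sin δ ≈ 0.644, b = sin(fδ)/sin δ ≈ 0.610.
p = a·p₁ + b·p₂ ≈ (-0.049, 0.743, 0.667); φ = arcsin(p_z) ≈ 41.84°, λ = atan2(p_y, p_x) ≈ 93.78°.

≈ 41.8°N, 93.8°E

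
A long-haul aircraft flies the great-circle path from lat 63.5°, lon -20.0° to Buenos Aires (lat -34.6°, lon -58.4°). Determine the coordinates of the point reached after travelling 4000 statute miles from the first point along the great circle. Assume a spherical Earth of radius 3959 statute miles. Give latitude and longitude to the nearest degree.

≈ lat 9°, lon -47°

Convert each endpoint to a unit vector on the sphere (x = cos φ cos λ, y = cos φ sin λ, z = sin φ).
The central angle between the endpoints is δ = arccos(p₁·p₂) ≈ 1.793 rad (102.7°). The total great-circle distance is δ·R ≈ 1.793 × 3959 ≈ 7098 mi, so the target fraction is f = 4000/7098 ≈ 0.564.
Interpolate at f ≈ 0.564 with slerp weights a = sin((1−f)δ)/sin δ ≈ 0.723, b = sin(fδ)/sin δ ≈ 0.868.
p = a·p₁ + b·p₂ ≈ (0.678, -0.719, 0.154); φ = arcsin(p_z) ≈ 8.85°, λ = atan2(p_y, p_x) ≈ -46.70°.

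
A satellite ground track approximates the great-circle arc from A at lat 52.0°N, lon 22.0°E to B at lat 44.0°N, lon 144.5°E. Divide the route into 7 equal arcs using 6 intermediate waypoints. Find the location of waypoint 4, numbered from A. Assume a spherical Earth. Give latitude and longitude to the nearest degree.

≈ lat 65°N, lon 103°E

Convert each endpoint to a unit vector on the sphere (x = cos φ cos λ, y = cos φ sin λ, z = sin φ).
The central angle between the endpoints is δ = arccos(p₁·p₂) ≈ 1.256 rad (72.0°).
Interpolate at f = 4/7 with slerp weights a = sin((1−f)δ)/sin δ ≈ 0.539, b = sin(fδ)/sin δ ≈ 0.692.
p = a·p₁ + b·p₂ ≈ (-0.097, 0.413, 0.905); φ = arcsin(p_z) ≈ 64.88°, λ = atan2(p_y, p_x) ≈ 103.25°.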